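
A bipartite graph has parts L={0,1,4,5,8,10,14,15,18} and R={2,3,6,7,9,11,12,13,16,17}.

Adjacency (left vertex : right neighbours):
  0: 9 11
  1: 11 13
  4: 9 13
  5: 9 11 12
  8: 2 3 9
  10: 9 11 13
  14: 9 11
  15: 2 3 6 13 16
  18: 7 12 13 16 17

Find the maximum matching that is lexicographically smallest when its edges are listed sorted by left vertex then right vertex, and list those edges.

Lex-smallest maximum matching: {(0,9), (1,11), (4,13), (5,12), (8,2), (15,3), (18,7)}

|M| = 7 (so the lex-smallest maximum matching has 7 edges)
process left vertices in ascending order; for each, take the smallest-labelled available neighbour that still permits 7 edges overall, or leave it unmatched if none does
lex-smallest matching: {0-9, 1-11, 4-13, 5-12, 8-2, 15-3, 18-7}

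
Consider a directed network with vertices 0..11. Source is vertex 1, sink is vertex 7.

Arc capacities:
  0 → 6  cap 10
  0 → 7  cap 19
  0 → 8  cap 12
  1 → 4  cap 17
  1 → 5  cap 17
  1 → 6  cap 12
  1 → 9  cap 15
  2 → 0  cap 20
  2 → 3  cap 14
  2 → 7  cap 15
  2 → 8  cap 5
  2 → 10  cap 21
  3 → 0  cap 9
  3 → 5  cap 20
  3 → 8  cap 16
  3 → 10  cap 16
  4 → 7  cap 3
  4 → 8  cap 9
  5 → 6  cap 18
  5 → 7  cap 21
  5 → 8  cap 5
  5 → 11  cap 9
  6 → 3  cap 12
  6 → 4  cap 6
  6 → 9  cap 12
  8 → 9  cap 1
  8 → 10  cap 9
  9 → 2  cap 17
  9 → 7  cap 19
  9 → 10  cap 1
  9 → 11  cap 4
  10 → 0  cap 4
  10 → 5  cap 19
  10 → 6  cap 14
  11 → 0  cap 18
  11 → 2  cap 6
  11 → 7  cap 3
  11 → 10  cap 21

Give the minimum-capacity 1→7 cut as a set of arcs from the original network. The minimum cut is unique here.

augment #1: 1→4→7 push 3
augment #2: 1→5→7 push 17
augment #3: 1→9→7 push 15
augment #4: 1→6→9→7 push 4
augment #5: 1→6→3→0→7 push 8
augment #6: 1→4→8→9→2→7 push 1
augment #7: 1→4→8→10→0→7 push 4
augment #8: 1→4→8→10→5→7 push 4
max flow = 56; residual-reachable set from 1 gives S-side
cut edges (S→T): {(1,5), (1,6), (1,9), (4,7), (4,8)} total cap 56

Min-cut arcs: {(1,5), (1,6), (1,9), (4,7), (4,8)} (total capacity 56)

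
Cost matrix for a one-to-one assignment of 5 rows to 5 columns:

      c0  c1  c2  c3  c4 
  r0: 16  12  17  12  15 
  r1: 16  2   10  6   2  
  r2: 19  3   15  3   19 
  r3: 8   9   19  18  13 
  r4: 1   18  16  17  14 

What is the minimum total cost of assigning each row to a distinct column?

optimal assignment: row0→col2 (cost 17), row1→col4 (cost 2), row2→col3 (cost 3), row3→col1 (cost 9), row4→col0 (cost 1)
total = 17 + 2 + 3 + 9 + 1 = 32

Minimum assignment cost: 32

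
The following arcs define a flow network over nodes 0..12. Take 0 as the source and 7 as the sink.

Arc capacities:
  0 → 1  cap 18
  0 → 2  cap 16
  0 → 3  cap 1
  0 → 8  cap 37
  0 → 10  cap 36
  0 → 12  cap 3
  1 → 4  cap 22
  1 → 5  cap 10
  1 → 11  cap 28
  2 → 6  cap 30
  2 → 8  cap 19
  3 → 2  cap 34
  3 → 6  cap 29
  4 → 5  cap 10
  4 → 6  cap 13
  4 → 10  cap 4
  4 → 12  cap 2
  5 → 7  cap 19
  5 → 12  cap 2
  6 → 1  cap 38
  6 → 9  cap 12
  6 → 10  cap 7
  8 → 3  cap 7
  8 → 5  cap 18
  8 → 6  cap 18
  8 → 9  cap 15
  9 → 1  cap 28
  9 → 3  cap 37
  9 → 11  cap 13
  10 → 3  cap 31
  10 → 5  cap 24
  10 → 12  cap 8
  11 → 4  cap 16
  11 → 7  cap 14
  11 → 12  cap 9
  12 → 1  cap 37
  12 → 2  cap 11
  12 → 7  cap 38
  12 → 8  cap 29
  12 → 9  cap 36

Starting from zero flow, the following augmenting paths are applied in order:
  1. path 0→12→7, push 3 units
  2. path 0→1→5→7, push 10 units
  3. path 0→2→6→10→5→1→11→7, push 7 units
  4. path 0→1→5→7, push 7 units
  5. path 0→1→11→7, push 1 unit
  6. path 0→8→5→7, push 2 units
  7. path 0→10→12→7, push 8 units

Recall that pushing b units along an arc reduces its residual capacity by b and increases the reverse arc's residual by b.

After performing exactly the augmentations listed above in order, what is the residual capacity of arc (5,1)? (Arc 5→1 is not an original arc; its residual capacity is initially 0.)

Residual capacity of (5,1): 10

after path 1 (0→12→7, push 3): res(5,1)=0
after path 2 (0→1→5→7, push 10): res(5,1)=10
after path 3 (0→2→6→10→5→1→11→7, push 7): res(5,1)=3
after path 4 (0→1→5→7, push 7): res(5,1)=10
after path 5 (0→1→11→7, push 1): res(5,1)=10
after path 6 (0→8→5→7, push 2): res(5,1)=10
after path 7 (0→10→12→7, push 8): res(5,1)=10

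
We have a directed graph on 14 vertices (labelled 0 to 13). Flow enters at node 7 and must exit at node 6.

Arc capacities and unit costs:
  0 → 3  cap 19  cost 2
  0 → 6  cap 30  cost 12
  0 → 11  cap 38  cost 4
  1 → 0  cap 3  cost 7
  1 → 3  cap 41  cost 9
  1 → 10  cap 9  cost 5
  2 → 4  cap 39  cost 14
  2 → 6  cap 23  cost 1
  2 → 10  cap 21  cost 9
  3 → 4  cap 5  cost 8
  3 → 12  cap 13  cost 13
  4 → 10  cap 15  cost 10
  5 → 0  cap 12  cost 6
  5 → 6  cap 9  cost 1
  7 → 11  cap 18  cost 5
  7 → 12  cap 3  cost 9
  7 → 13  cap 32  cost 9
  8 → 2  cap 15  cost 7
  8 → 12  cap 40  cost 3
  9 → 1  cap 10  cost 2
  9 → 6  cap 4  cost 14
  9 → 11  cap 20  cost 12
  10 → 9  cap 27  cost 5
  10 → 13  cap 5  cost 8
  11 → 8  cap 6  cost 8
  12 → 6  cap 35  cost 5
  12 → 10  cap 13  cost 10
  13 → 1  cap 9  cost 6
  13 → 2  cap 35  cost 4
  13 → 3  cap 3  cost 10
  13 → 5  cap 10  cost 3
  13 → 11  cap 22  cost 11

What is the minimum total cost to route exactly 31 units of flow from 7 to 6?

Minimum cost for 31 units: 425

shortest-cost path #1: 7→13→5→6 push 9 @ unit cost 13 (adds 117)
shortest-cost path #2: 7→12→6 push 3 @ unit cost 14 (adds 42)
shortest-cost path #3: 7→13→2→6 push 19 @ unit cost 14 (adds 266)
total cost = 425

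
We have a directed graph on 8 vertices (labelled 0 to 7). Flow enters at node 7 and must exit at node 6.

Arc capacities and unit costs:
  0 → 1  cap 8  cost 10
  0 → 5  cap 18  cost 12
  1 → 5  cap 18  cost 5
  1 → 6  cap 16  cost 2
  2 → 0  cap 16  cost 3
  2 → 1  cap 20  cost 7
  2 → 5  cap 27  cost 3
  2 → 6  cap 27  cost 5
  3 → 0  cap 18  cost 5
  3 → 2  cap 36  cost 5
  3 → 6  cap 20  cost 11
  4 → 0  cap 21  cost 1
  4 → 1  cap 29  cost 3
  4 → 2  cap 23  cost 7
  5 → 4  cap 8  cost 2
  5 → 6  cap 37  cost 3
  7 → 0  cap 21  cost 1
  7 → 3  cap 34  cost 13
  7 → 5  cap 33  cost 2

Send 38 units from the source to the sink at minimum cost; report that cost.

shortest-cost path #1: 7→5→6 push 33 @ unit cost 5 (adds 165)
shortest-cost path #2: 7→0→1→6 push 5 @ unit cost 13 (adds 65)
total cost = 230

Minimum cost for 38 units: 230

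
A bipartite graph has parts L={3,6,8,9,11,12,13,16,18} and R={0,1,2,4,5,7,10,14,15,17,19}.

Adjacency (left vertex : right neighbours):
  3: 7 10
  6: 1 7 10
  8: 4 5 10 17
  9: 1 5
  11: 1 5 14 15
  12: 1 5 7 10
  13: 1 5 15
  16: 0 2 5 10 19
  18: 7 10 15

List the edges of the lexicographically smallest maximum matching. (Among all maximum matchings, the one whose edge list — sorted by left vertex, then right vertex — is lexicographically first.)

Lex-smallest maximum matching: {(3,7), (6,1), (8,4), (9,5), (11,14), (12,10), (13,15), (16,0)}

|M| = 8 (so the lex-smallest maximum matching has 8 edges)
process left vertices in ascending order; for each, take the smallest-labelled available neighbour that still permits 8 edges overall, or leave it unmatched if none does
lex-smallest matching: {3-7, 6-1, 8-4, 9-5, 11-14, 12-10, 13-15, 16-0}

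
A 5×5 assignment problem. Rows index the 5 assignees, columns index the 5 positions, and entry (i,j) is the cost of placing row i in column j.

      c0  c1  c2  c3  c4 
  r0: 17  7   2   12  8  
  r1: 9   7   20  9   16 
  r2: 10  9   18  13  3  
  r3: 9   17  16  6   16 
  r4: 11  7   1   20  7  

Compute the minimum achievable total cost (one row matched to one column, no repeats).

Minimum assignment cost: 26

optimal assignment: row0→col1 (cost 7), row1→col0 (cost 9), row2→col4 (cost 3), row3→col3 (cost 6), row4→col2 (cost 1)
total = 7 + 9 + 3 + 6 + 1 = 26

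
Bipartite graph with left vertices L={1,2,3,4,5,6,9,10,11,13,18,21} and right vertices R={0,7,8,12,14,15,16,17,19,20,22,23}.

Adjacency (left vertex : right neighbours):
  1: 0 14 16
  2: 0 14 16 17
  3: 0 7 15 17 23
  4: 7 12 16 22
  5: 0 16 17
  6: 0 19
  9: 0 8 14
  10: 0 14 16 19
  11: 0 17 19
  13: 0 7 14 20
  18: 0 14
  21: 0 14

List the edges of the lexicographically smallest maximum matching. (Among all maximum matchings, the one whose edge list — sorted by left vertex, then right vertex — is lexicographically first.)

Lex-smallest maximum matching: {(1,0), (2,14), (3,7), (4,12), (5,16), (6,19), (9,8), (11,17), (13,20)}

|M| = 9 (so the lex-smallest maximum matching has 9 edges)
process left vertices in ascending order; for each, take the smallest-labelled available neighbour that still permits 9 edges overall, or leave it unmatched if none does
lex-smallest matching: {1-0, 2-14, 3-7, 4-12, 5-16, 6-19, 9-8, 11-17, 13-20}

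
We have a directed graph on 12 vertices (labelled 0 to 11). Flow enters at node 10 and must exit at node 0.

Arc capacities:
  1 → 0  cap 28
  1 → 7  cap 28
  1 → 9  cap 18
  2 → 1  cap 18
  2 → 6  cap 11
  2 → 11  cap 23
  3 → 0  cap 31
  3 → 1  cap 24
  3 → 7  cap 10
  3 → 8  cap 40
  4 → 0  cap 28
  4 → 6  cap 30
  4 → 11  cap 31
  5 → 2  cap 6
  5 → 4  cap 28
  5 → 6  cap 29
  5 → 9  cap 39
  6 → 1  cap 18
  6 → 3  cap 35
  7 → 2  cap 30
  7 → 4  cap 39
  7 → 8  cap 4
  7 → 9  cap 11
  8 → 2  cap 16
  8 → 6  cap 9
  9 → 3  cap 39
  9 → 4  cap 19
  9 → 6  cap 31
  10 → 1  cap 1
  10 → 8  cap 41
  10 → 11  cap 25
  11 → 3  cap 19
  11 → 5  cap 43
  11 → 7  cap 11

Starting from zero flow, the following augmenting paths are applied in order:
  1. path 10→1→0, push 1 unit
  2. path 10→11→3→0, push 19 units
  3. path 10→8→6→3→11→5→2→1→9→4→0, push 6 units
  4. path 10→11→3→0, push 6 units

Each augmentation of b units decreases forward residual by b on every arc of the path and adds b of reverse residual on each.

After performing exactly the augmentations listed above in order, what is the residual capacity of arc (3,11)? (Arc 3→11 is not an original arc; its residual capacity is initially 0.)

Residual capacity of (3,11): 19

after path 1 (10→1→0, push 1): res(3,11)=0
after path 2 (10→11→3→0, push 19): res(3,11)=19
after path 3 (10→8→6→3→11→5→2→1→9→4→0, push 6): res(3,11)=13
after path 4 (10→11→3→0, push 6): res(3,11)=19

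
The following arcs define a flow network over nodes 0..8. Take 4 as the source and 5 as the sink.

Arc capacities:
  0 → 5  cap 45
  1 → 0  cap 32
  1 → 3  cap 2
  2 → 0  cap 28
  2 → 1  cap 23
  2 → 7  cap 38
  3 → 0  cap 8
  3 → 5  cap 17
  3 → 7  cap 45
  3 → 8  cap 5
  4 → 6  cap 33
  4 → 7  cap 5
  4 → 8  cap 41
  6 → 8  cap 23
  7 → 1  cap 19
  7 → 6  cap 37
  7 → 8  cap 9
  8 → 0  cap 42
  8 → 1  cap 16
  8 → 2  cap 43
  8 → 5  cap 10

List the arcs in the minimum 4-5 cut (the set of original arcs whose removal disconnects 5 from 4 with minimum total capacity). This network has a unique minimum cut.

augment #1: 4→8→5 push 10
augment #2: 4→8→0→5 push 31
augment #3: 4→6→8→0→5 push 11
augment #4: 4→7→1→0→5 push 3
augment #5: 4→7→1→3→5 push 2
max flow = 57; residual-reachable set from 4 gives S-side
cut edges (S→T): {(0,5), (1,3), (8,5)} total cap 57

Min-cut arcs: {(0,5), (1,3), (8,5)} (total capacity 57)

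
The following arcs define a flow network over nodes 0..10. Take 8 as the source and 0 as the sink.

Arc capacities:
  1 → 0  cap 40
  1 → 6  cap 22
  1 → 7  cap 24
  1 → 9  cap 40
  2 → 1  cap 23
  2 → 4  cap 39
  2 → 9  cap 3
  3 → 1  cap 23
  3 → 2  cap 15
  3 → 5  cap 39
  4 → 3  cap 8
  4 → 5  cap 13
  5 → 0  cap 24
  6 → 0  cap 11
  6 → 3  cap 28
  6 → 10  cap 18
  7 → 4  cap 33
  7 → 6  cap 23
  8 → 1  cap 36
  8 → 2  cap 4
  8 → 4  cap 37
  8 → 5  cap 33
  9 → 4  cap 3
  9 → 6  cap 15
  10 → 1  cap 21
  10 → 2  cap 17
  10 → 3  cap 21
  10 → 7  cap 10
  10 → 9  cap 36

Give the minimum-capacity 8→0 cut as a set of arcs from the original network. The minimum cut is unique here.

augment #1: 8→1→0 push 36
augment #2: 8→5→0 push 24
augment #3: 8→2→1→0 push 4
augment #4: 8→4→3→1→6→0 push 8
max flow = 72; residual-reachable set from 8 gives S-side
cut edges (S→T): {(4,3), (5,0), (8,1), (8,2)} total cap 72

Min-cut arcs: {(4,3), (5,0), (8,1), (8,2)} (total capacity 72)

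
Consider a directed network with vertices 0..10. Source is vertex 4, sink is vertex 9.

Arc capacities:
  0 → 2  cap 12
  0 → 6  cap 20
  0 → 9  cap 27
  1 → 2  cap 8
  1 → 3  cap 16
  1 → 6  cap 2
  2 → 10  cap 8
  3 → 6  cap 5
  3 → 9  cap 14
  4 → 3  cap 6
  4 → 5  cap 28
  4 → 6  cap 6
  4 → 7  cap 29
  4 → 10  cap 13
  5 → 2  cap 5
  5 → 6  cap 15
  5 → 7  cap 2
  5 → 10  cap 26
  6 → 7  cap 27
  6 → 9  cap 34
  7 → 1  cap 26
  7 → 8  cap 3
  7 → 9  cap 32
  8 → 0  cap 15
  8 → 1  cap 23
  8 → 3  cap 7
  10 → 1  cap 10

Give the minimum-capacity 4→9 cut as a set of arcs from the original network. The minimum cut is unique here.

augment #1: 4→3→9 push 6
augment #2: 4→6→9 push 6
augment #3: 4→7→9 push 29
augment #4: 4→5→6→9 push 15
augment #5: 4→5→7→9 push 2
augment #6: 4→10→1→3→9 push 8
augment #7: 4→10→1→6→9 push 2
max flow = 68; residual-reachable set from 4 gives S-side
cut edges (S→T): {(4,3), (4,6), (4,7), (5,6), (5,7), (10,1)} total cap 68

Min-cut arcs: {(4,3), (4,6), (4,7), (5,6), (5,7), (10,1)} (total capacity 68)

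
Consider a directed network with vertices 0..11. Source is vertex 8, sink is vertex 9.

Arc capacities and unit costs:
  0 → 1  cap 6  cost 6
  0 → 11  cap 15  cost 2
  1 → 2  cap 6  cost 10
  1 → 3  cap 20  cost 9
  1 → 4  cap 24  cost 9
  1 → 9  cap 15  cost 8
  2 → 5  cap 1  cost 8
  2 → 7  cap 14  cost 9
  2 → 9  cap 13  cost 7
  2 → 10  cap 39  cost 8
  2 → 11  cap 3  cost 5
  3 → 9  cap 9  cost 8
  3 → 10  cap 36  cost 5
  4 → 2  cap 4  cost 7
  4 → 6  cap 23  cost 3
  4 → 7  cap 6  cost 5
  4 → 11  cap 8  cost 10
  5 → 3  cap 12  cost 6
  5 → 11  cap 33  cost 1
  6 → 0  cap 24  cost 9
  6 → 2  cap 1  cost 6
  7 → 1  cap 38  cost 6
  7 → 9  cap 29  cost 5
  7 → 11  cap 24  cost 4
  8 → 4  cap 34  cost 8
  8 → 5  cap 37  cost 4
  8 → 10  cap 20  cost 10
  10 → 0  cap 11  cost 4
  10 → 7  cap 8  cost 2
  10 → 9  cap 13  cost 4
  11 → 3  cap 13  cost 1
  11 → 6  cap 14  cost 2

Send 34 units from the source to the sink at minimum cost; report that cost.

Minimum cost for 34 units: 517

shortest-cost path #1: 8→10→9 push 13 @ unit cost 14 (adds 182)
shortest-cost path #2: 8→5→11→3→9 push 9 @ unit cost 14 (adds 126)
shortest-cost path #3: 8→10→7→9 push 7 @ unit cost 17 (adds 119)
shortest-cost path #4: 8→4→7→9 push 5 @ unit cost 18 (adds 90)
total cost = 517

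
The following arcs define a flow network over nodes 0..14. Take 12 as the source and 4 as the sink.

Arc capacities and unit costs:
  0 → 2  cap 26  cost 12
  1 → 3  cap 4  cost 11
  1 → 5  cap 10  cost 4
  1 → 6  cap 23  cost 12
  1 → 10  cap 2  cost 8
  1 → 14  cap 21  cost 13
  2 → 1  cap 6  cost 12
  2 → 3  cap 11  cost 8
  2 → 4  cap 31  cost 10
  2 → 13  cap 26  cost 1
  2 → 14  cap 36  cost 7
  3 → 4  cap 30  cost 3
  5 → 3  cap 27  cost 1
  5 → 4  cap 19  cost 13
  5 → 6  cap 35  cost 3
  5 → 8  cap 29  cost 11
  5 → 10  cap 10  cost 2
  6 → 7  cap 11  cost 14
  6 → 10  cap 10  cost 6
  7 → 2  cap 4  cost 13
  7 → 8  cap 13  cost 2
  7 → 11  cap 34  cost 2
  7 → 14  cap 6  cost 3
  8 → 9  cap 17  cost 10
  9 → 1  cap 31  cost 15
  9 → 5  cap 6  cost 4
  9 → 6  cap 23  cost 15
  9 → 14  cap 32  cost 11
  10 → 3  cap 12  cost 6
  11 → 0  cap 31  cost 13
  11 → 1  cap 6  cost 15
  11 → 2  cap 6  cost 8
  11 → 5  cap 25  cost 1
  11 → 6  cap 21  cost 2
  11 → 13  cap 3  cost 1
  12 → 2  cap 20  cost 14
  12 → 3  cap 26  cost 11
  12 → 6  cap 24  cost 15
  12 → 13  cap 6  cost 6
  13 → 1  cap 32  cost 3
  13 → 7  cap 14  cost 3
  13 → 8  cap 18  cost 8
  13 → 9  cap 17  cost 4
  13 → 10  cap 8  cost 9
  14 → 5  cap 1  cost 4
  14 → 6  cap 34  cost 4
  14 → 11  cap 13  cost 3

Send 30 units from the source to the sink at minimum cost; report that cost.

shortest-cost path #1: 12→3→4 push 26 @ unit cost 14 (adds 364)
shortest-cost path #2: 12→13→7→11→5→3→4 push 4 @ unit cost 16 (adds 64)
total cost = 428

Minimum cost for 30 units: 428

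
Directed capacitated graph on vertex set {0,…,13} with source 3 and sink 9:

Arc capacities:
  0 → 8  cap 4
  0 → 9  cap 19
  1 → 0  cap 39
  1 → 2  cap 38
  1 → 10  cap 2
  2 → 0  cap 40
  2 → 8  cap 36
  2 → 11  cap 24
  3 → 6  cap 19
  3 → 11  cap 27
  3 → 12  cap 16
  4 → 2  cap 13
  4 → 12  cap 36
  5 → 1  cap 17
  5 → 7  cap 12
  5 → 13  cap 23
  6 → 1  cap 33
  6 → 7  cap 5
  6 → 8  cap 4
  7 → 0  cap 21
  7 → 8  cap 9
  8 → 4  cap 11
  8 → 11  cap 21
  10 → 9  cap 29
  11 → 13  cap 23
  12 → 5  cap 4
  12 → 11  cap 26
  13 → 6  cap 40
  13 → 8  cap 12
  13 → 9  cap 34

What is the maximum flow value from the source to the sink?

augment #1: 3→11→13→9 bottleneck 23, total now 23
augment #2: 3→6→1→0→9 bottleneck 19, total now 42
augment #3: 3→12→5→13→9 bottleneck 4, total now 46

Maximum flow value: 46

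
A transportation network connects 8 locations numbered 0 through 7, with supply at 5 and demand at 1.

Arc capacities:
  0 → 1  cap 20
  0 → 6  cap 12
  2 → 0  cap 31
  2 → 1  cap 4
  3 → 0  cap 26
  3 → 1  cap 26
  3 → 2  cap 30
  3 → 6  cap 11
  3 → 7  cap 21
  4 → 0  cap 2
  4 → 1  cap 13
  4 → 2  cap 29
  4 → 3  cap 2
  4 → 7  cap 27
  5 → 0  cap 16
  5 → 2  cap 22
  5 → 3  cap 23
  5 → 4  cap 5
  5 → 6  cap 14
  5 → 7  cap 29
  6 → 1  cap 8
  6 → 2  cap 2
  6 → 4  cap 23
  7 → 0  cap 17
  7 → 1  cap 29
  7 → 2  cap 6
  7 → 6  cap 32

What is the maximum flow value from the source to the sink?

augment #1: 5→0→1 bottleneck 16, total now 16
augment #2: 5→2→1 bottleneck 4, total now 20
augment #3: 5→3→1 bottleneck 23, total now 43
augment #4: 5→4→1 bottleneck 5, total now 48
augment #5: 5→6→1 bottleneck 8, total now 56
augment #6: 5→7→1 bottleneck 29, total now 85
augment #7: 5→2→0→1 bottleneck 4, total now 89
augment #8: 5→6→4→1 bottleneck 6, total now 95
augment #9: 5→2→0→6→4→1 bottleneck 2, total now 97
augment #10: 5→2→0→6→4→3→1 bottleneck 2, total now 99

Maximum flow value: 99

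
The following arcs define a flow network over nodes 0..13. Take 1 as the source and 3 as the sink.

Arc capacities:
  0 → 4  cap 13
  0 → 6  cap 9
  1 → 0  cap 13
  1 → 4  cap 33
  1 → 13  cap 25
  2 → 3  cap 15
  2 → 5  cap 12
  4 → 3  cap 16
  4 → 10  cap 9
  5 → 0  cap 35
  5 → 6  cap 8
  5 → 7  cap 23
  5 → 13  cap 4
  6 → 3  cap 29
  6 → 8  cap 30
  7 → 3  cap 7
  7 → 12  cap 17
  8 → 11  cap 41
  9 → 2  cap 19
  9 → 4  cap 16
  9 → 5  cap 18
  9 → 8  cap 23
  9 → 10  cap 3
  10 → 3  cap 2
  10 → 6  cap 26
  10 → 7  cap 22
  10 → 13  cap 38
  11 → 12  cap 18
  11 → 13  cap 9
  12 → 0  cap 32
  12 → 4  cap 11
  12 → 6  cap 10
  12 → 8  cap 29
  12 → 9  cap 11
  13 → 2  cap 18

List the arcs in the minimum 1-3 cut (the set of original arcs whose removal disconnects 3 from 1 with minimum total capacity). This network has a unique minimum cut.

Min-cut arcs: {(0,6), (4,3), (4,10), (13,2)} (total capacity 52)

augment #1: 1→4→3 push 16
augment #2: 1→0→6→3 push 9
augment #3: 1→4→10→3 push 2
augment #4: 1→13→2→3 push 15
augment #5: 1→4→10→6→3 push 7
augment #6: 1→13→2→5→6→3 push 3
max flow = 52; residual-reachable set from 1 gives S-side
cut edges (S→T): {(0,6), (4,3), (4,10), (13,2)} total cap 52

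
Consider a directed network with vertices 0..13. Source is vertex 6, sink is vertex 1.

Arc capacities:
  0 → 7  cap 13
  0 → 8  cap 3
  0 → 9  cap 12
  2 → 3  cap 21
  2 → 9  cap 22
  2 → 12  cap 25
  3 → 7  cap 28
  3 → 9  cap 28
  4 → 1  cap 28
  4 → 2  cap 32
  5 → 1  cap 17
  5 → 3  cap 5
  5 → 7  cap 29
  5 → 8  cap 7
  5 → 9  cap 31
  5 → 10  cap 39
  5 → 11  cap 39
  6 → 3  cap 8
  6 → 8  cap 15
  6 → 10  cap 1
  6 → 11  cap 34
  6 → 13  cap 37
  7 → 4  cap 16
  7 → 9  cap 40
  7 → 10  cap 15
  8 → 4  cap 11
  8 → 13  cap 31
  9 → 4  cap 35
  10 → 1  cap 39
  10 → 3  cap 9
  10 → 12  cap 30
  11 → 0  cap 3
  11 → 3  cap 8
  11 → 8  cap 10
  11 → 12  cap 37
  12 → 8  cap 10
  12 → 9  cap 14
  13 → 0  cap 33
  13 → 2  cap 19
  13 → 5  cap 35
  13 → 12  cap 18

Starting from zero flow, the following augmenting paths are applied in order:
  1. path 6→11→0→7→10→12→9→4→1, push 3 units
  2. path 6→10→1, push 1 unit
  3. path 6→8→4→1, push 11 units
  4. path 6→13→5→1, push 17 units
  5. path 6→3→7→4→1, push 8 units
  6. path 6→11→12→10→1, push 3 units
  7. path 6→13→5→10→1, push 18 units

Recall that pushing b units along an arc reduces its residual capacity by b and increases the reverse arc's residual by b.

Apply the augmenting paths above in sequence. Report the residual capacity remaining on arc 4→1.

after path 1 (6→11→0→7→10→12→9→4→1, push 3): res(4,1)=25
after path 2 (6→10→1, push 1): res(4,1)=25
after path 3 (6→8→4→1, push 11): res(4,1)=14
after path 4 (6→13→5→1, push 17): res(4,1)=14
after path 5 (6→3→7→4→1, push 8): res(4,1)=6
after path 6 (6→11→12→10→1, push 3): res(4,1)=6
after path 7 (6→13→5→10→1, push 18): res(4,1)=6

Residual capacity of (4,1): 6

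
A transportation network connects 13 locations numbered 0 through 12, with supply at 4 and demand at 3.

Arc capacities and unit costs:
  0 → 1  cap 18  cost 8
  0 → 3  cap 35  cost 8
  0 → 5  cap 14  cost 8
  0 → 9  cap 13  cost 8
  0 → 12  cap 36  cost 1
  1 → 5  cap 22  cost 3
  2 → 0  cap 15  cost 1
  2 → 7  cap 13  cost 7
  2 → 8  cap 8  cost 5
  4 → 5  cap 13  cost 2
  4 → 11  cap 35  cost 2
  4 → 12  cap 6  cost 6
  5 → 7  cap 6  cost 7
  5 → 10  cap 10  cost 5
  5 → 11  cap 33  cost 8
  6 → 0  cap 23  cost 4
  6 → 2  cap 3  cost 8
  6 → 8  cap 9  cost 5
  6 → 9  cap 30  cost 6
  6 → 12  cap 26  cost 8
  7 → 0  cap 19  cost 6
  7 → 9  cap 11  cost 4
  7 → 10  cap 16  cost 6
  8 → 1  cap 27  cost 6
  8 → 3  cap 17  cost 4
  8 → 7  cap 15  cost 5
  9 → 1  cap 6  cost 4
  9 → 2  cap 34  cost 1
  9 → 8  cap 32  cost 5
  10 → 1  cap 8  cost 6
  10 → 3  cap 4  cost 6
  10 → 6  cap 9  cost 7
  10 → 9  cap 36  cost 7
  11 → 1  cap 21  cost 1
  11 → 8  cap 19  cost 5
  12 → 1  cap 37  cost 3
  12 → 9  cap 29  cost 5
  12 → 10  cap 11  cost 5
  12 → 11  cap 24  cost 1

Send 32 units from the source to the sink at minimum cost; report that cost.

shortest-cost path #1: 4→11→8→3 push 17 @ unit cost 11 (adds 187)
shortest-cost path #2: 4→5→10→3 push 4 @ unit cost 13 (adds 52)
shortest-cost path #3: 4→12→9→2→0→3 push 6 @ unit cost 21 (adds 126)
shortest-cost path #4: 4→5→7→0→3 push 5 @ unit cost 23 (adds 115)
total cost = 480

Minimum cost for 32 units: 480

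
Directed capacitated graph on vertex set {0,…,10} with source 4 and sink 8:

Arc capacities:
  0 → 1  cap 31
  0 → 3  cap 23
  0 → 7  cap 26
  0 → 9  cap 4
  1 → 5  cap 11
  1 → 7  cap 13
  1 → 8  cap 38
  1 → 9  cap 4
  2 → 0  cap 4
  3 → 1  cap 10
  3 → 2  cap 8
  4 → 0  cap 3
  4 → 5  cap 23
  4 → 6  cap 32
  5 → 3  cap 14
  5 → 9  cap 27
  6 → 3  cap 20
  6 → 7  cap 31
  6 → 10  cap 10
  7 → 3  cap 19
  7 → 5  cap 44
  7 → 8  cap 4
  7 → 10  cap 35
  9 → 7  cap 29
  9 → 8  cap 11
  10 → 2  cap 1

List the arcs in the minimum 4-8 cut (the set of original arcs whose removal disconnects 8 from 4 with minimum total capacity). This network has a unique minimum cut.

Min-cut arcs: {(2,0), (3,1), (4,0), (7,8), (9,8)} (total capacity 32)

augment #1: 4→0→1→8 push 3
augment #2: 4→5→9→8 push 11
augment #3: 4→6→7→8 push 4
augment #4: 4→5→3→1→8 push 10
augment #5: 4→5→3→2→0→1→8 push 2
augment #6: 4→6→3→2→0→1→8 push 2
max flow = 32; residual-reachable set from 4 gives S-side
cut edges (S→T): {(2,0), (3,1), (4,0), (7,8), (9,8)} total cap 32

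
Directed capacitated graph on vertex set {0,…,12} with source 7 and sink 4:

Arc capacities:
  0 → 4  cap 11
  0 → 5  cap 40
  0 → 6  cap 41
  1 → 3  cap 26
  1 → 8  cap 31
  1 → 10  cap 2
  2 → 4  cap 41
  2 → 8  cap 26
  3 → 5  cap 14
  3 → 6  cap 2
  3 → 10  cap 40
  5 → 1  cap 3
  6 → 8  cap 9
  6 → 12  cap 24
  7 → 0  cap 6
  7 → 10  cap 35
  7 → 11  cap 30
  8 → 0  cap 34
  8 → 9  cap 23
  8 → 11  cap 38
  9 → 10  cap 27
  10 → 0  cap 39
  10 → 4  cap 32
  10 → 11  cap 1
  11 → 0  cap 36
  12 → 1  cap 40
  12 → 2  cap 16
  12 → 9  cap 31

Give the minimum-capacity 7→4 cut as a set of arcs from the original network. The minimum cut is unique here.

augment #1: 7→0→4 push 6
augment #2: 7→10→4 push 32
augment #3: 7→10→0→4 push 3
augment #4: 7→11→0→4 push 2
augment #5: 7→11→0→6→12→2→4 push 16
max flow = 59; residual-reachable set from 7 gives S-side
cut edges (S→T): {(0,4), (10,4), (12,2)} total cap 59

Min-cut arcs: {(0,4), (10,4), (12,2)} (total capacity 59)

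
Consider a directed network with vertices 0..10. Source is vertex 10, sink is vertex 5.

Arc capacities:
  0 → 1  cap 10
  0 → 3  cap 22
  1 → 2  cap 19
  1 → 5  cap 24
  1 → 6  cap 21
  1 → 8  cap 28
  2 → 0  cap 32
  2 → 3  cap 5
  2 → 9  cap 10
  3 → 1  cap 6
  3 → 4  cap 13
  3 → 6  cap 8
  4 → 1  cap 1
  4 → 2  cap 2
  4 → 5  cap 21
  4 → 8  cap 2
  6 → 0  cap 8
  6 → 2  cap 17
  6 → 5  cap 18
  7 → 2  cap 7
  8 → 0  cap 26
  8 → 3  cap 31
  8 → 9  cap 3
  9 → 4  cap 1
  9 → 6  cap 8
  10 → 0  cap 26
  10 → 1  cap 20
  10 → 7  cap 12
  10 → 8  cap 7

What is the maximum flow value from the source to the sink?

augment #1: 10→1→5 bottleneck 20, total now 20
augment #2: 10→0→1→5 bottleneck 4, total now 24
augment #3: 10→0→1→6→5 bottleneck 6, total now 30
augment #4: 10→0→3→4→5 bottleneck 13, total now 43
augment #5: 10→0→3→6→5 bottleneck 3, total now 46
augment #6: 10→8→3→6→5 bottleneck 5, total now 51
augment #7: 10→8→9→4→5 bottleneck 1, total now 52
augment #8: 10→8→9→6→5 bottleneck 1, total now 53
augment #9: 10→7→2→9→6→5 bottleneck 3, total now 56

Maximum flow value: 56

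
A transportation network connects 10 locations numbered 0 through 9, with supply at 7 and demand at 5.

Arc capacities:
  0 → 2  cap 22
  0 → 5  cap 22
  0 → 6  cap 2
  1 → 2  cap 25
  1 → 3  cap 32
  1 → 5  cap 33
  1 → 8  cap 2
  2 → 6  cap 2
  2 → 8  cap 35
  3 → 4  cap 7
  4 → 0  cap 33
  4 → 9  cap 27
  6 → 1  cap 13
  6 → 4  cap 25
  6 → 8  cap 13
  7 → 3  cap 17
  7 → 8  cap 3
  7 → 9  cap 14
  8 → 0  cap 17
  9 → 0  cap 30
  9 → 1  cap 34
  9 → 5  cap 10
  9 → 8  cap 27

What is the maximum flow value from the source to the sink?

augment #1: 7→9→5 bottleneck 10, total now 10
augment #2: 7→8→0→5 bottleneck 3, total now 13
augment #3: 7→9→0→5 bottleneck 4, total now 17
augment #4: 7→3→4→0→5 bottleneck 7, total now 24

Maximum flow value: 24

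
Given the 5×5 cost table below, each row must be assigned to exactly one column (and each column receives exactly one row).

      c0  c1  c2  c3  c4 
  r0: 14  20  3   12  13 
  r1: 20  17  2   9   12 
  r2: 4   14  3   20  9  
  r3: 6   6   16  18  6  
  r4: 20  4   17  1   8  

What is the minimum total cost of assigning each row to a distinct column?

Minimum assignment cost: 26

one of 3 optimal assignments: row0→col2 (cost 3), row1→col3 (cost 9), row2→col0 (cost 4), row3→col4 (cost 6), row4→col1 (cost 4)
total = 3 + 9 + 4 + 6 + 4 = 26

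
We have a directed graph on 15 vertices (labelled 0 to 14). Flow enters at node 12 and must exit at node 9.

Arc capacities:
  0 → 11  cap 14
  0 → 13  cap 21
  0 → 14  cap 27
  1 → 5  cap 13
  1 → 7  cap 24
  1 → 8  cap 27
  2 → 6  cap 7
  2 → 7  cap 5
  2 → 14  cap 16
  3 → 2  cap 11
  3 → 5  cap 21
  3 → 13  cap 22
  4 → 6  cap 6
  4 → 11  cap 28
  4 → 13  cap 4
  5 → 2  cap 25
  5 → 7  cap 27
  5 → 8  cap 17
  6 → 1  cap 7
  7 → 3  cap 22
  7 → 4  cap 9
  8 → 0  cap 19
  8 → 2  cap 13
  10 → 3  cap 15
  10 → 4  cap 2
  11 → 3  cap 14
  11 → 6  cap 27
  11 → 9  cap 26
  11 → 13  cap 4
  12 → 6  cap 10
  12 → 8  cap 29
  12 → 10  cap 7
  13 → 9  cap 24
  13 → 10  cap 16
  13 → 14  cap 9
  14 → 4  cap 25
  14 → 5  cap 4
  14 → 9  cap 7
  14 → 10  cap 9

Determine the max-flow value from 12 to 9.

augment #1: 12→8→0→11→9 bottleneck 14, total now 14
augment #2: 12→8→0→13→9 bottleneck 5, total now 19
augment #3: 12→8→2→14→9 bottleneck 7, total now 26
augment #4: 12→10→3→13→9 bottleneck 7, total now 33
augment #5: 12→6→1→7→3→13→9 bottleneck 7, total now 40
augment #6: 12→8→2→7→3→13→9 bottleneck 3, total now 43

Maximum flow value: 43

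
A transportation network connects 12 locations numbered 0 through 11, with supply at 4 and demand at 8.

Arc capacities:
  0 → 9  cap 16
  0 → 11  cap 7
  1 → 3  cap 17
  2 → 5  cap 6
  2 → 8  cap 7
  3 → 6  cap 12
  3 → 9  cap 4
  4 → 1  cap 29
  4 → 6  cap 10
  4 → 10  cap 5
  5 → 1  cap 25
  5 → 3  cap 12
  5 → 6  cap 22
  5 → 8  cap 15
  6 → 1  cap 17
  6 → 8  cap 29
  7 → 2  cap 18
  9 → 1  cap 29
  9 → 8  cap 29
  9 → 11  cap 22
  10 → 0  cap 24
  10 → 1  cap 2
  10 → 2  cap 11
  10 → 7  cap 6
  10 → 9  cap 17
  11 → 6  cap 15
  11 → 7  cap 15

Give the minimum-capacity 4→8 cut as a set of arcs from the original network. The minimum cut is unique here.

augment #1: 4→6→8 push 10
augment #2: 4→10→2→8 push 5
augment #3: 4→1→3→6→8 push 12
augment #4: 4→1→3→9→8 push 4
max flow = 31; residual-reachable set from 4 gives S-side
cut edges (S→T): {(3,6), (3,9), (4,6), (4,10)} total cap 31

Min-cut arcs: {(3,6), (3,9), (4,6), (4,10)} (total capacity 31)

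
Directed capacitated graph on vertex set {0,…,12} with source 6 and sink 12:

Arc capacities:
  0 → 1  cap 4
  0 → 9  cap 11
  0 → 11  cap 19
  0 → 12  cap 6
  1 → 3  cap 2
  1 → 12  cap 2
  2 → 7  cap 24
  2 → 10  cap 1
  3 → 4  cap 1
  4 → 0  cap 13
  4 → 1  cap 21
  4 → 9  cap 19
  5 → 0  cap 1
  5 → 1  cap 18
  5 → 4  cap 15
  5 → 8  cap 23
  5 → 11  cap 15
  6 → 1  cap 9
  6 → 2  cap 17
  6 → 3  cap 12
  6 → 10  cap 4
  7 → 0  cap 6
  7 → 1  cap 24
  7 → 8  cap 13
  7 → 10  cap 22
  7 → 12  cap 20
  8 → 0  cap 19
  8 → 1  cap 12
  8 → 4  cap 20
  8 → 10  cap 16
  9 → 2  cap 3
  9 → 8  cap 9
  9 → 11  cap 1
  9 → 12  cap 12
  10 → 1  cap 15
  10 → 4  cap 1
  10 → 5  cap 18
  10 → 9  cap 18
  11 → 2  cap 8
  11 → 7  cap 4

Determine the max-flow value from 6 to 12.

Maximum flow value: 24

augment #1: 6→1→12 bottleneck 2, total now 2
augment #2: 6→2→7→12 bottleneck 17, total now 19
augment #3: 6→10→9→12 bottleneck 4, total now 23
augment #4: 6→3→4→0→12 bottleneck 1, total now 24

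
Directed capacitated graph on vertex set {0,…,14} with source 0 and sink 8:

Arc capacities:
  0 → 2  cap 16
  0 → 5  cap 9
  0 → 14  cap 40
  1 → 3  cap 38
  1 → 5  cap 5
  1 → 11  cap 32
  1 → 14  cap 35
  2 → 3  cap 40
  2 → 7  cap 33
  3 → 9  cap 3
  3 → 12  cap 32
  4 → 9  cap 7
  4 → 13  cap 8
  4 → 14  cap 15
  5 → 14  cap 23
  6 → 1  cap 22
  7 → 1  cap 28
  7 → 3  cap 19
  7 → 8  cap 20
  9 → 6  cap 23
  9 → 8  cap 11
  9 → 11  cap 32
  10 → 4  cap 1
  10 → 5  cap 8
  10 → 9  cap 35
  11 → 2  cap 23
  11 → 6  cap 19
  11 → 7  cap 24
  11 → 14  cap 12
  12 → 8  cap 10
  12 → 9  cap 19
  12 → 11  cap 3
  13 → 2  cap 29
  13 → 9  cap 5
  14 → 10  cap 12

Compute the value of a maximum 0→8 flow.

augment #1: 0→2→7→8 bottleneck 16, total now 16
augment #2: 0→14→10→9→8 bottleneck 11, total now 27
augment #3: 0→14→10→9→11→7→8 bottleneck 1, total now 28

Maximum flow value: 28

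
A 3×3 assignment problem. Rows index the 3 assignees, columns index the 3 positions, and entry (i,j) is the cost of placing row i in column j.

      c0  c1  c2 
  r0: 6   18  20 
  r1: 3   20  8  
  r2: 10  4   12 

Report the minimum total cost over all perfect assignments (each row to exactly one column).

optimal assignment: row0→col0 (cost 6), row1→col2 (cost 8), row2→col1 (cost 4)
total = 6 + 8 + 4 = 18

Minimum assignment cost: 18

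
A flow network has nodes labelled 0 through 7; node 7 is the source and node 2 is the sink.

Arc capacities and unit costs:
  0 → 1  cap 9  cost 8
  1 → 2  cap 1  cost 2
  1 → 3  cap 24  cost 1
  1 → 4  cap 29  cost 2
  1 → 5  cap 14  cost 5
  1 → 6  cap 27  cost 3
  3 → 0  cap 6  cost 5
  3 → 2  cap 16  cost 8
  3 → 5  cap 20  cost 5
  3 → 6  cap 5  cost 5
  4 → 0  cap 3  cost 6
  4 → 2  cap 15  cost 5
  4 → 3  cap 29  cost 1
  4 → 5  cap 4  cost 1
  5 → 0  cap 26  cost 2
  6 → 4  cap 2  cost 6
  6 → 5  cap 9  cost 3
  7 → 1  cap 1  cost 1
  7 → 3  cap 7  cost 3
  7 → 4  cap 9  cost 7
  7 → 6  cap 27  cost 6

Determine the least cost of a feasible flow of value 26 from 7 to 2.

shortest-cost path #1: 7→1→2 push 1 @ unit cost 3 (adds 3)
shortest-cost path #2: 7→3→2 push 7 @ unit cost 11 (adds 77)
shortest-cost path #3: 7→4→2 push 9 @ unit cost 12 (adds 108)
shortest-cost path #4: 7→6→4→2 push 2 @ unit cost 17 (adds 34)
shortest-cost path #5: 7→6→5→0→1→4→2 push 4 @ unit cost 26 (adds 104)
shortest-cost path #6: 7→6→5→0→1→3→2 push 3 @ unit cost 28 (adds 84)
total cost = 410

Minimum cost for 26 units: 410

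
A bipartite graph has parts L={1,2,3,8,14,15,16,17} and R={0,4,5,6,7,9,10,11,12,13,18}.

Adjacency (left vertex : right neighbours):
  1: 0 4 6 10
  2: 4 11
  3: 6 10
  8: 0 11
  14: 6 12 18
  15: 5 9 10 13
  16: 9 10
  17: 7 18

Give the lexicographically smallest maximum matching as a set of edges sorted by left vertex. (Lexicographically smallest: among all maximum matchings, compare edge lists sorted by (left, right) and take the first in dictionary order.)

Lex-smallest maximum matching: {(1,0), (2,4), (3,6), (8,11), (14,12), (15,5), (16,9), (17,7)}

|M| = 8 (so the lex-smallest maximum matching has 8 edges)
process left vertices in ascending order; for each, take the smallest-labelled available neighbour that still permits 8 edges overall, or leave it unmatched if none does
lex-smallest matching: {1-0, 2-4, 3-6, 8-11, 14-12, 15-5, 16-9, 17-7}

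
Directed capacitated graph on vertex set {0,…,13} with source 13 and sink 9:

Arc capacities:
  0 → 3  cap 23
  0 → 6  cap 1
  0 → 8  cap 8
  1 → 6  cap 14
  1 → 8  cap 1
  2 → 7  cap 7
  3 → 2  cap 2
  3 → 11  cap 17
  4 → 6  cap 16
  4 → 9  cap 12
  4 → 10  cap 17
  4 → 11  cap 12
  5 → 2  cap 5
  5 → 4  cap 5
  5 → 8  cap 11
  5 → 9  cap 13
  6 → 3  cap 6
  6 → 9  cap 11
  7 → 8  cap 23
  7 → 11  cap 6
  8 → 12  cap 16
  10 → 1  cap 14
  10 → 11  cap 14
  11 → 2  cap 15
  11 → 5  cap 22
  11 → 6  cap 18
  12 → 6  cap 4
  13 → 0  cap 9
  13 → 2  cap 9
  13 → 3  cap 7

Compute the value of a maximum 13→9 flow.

augment #1: 13→0→6→9 bottleneck 1, total now 1
augment #2: 13→3→11→5→9 bottleneck 7, total now 8
augment #3: 13→0→3→11→5→9 bottleneck 6, total now 14
augment #4: 13→0→3→11→6→9 bottleneck 2, total now 16
augment #5: 13→2→7→11→6→9 bottleneck 6, total now 22
augment #6: 13→2→7→8→12→6→9 bottleneck 1, total now 23

Maximum flow value: 23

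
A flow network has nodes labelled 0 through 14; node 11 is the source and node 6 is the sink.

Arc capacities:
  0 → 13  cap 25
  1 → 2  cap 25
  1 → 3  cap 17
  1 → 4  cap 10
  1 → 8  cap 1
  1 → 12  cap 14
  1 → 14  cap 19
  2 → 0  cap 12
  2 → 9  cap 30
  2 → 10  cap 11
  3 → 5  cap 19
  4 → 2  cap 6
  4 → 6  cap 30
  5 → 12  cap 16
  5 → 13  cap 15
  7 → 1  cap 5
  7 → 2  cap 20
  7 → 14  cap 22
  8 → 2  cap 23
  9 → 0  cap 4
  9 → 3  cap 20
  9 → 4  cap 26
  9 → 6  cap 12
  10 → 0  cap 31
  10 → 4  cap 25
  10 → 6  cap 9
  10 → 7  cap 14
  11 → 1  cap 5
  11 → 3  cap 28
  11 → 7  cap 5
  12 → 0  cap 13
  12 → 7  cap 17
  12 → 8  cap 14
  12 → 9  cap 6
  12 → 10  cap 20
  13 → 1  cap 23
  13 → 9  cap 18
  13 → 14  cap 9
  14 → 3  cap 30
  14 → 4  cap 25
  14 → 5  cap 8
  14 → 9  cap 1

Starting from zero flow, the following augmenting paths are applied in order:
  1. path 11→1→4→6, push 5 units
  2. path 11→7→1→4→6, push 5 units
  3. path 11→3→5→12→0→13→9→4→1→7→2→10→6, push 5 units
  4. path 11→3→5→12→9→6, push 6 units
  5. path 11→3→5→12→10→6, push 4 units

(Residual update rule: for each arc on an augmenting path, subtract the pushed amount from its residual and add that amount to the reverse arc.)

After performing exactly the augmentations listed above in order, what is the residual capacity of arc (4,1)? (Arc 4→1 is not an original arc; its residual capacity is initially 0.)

after path 1 (11→1→4→6, push 5): res(4,1)=5
after path 2 (11→7→1→4→6, push 5): res(4,1)=10
after path 3 (11→3→5→12→0→13→9→4→1→7→2→10→6, push 5): res(4,1)=5
after path 4 (11→3→5→12→9→6, push 6): res(4,1)=5
after path 5 (11→3→5→12→10→6, push 4): res(4,1)=5

Residual capacity of (4,1): 5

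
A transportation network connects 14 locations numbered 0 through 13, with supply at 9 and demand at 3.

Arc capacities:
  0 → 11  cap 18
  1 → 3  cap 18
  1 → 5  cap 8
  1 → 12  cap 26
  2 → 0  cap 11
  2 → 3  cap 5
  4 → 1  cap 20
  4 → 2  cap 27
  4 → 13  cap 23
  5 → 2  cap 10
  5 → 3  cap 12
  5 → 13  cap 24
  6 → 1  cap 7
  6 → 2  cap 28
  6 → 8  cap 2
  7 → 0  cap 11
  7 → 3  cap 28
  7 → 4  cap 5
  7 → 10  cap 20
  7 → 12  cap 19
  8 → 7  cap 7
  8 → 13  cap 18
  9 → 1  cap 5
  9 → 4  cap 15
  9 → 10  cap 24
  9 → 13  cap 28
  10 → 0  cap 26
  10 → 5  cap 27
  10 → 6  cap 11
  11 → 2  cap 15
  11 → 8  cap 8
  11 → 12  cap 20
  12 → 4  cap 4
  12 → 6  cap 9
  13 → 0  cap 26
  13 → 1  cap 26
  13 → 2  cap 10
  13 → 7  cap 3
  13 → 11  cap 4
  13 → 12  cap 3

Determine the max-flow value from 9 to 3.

augment #1: 9→1→3 bottleneck 5, total now 5
augment #2: 9→4→1→3 bottleneck 13, total now 18
augment #3: 9→4→2→3 bottleneck 2, total now 20
augment #4: 9→10→5→3 bottleneck 12, total now 32
augment #5: 9→13→2→3 bottleneck 3, total now 35
augment #6: 9→13→7→3 bottleneck 3, total now 38
augment #7: 9→10→6→8→7→3 bottleneck 2, total now 40
augment #8: 9→13→11→8→7→3 bottleneck 4, total now 44
augment #9: 9→10→0→11→8→7→3 bottleneck 1, total now 45

Maximum flow value: 45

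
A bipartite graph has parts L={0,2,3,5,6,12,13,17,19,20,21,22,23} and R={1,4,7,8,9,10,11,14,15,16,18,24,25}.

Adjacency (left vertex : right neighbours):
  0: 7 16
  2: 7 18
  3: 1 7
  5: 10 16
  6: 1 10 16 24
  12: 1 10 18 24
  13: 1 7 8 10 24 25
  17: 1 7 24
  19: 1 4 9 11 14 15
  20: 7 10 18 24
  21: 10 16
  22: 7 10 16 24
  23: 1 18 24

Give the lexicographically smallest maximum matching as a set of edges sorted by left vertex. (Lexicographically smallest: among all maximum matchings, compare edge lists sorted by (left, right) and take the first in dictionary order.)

|M| = 8 (so the lex-smallest maximum matching has 8 edges)
process left vertices in ascending order; for each, take the smallest-labelled available neighbour that still permits 8 edges overall, or leave it unmatched if none does
lex-smallest matching: {0-7, 2-18, 3-1, 5-10, 6-16, 12-24, 13-8, 19-4}

Lex-smallest maximum matching: {(0,7), (2,18), (3,1), (5,10), (6,16), (12,24), (13,8), (19,4)}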